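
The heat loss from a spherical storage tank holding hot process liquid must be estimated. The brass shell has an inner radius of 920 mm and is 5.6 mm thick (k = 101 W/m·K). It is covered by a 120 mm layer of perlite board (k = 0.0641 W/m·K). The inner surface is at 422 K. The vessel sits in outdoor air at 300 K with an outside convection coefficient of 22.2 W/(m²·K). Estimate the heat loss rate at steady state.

Q ≈ 776 W

Spherical conduction: R = (1/r_in − 1/r_out)/(4πk) per layer; series-sum.
R_brass shell = (1/0.92 − 1/0.9256)/(4π×101) = 5.181×10^-6 K/W
R_perlite board = (1/0.9256 − 1/1.0456)/(4π×0.0641) = 0.1539 K/W
R_outer film = 1/(h·4πr_o²) = 1/(22.2×4π×1.0456²) = 0.003279 K/W
R_total = 0.1572 K/W
Q = ΔT/R_total = 122/0.1572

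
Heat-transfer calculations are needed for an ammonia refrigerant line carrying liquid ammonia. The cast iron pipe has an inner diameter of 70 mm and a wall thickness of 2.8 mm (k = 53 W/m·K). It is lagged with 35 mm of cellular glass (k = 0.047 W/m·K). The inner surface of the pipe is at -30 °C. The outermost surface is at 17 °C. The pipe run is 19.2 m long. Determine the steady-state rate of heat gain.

Q ≈ 407 W

Per-layer cylindrical resistances, series-summed:
R_cast iron pipe wall = ln(37.8/35)/(2π×53×19.2) = 1.204×10^-5 K/W
R_cellular glass = ln(72.8/37.8)/(2π×0.047×19.2) = 0.1156 K/W
R_total = 0.1156 K/W
Q = ΔT/R_total = 47/0.1156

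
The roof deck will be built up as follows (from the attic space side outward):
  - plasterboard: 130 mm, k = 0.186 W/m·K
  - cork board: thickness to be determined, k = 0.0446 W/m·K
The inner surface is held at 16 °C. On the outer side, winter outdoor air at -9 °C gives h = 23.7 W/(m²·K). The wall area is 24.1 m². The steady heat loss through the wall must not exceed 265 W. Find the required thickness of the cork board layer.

Model the wall as resistances in series:
R_plasterboard = L/(kA) = 0.13/(0.186×24.1) = 0.029 K/W
R_outer film = 1/(h_o·A) = 1/(23.7×24.1) = 0.001751 K/W
Sum of the known resistances R_other = 0.03075 K/W
Required total resistance R_tot = ΔT/Q_allow = 25/265 = 0.09434 K/W
R_cork board = R_tot − R_other = 0.06359 K/W
L = R·k·A = 0.06359×0.0446×24.1

L ≈ 68.3 mm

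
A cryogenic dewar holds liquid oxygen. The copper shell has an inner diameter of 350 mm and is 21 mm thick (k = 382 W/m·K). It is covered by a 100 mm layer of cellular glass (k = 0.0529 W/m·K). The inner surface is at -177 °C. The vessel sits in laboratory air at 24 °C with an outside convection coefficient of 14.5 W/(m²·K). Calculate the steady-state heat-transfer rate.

For a spherical shell R = (1/r₁ − 1/r₂)/(4πk); film R = 1/(h·4πr²). In series:
R_copper shell = (1/0.175 − 1/0.196)/(4π×382) = 1.275×10^-4 K/W
R_cellular glass = (1/0.196 − 1/0.296)/(4π×0.0529) = 2.593 K/W
R_outer film = 1/(h·4πr_o²) = 1/(14.5×4π×0.296²) = 0.06264 K/W
R_total = 2.656 K/W
Q = ΔT/R_total = 201/2.656

Q ≈ 75.7 W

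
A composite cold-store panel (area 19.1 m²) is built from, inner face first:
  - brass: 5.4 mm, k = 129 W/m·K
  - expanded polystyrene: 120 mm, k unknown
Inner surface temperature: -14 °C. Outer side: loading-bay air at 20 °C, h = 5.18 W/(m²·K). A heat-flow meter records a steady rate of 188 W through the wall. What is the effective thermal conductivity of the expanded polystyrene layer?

Treating each layer as a thermal resistance in series:
R_brass = L/(kA) = 0.0054/(129×19.1) = 2.192×10^-6 K/W
R_outer film = 1/(h_o·A) = 1/(5.18×19.1) = 0.01011 K/W
Sum of known resistances R_other = 0.01011 K/W
Total R = ΔT/Q = 34/188 = 0.1809 K/W
R_expanded polystyrene = R_total − R_other = 0.1707 K/W
k = L/(R·A) = 0.12/(0.1707×19.1)

k ≈ 0.0368 W/(m·K)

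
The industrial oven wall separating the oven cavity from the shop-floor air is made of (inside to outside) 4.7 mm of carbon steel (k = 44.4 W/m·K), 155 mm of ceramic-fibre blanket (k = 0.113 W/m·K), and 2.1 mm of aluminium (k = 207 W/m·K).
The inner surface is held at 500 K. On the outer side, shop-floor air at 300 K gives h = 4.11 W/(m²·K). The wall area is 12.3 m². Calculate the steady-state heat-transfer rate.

Q ≈ 1520 W

Model the wall as resistances in series:
R_carbon steel = L/(kA) = 0.0047/(44.4×12.3) = 8.606×10^-6 K/W
R_ceramic-fibre blanket = L/(kA) = 0.155/(0.113×12.3) = 0.1115 K/W
R_aluminium = L/(kA) = 0.0021/(207×12.3) = 8.248×10^-7 K/W
R_outer film = 1/(h_o·A) = 1/(4.11×12.3) = 0.01978 K/W
R_total = 0.1313 K/W
Q = ΔT / R_total = 200 / 0.1313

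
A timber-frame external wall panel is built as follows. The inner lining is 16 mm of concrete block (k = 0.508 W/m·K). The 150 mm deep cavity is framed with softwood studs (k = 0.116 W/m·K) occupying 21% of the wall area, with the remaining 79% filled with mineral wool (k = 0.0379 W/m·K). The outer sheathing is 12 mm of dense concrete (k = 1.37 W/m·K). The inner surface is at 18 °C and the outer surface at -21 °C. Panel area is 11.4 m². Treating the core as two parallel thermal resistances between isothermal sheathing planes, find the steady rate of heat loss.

Q ≈ 159 W

Sheathing layers in series; stud and cavity paths in parallel between them.
R_inner = 0.016/(0.508×11.4) = 0.002763 K/W
R_stud  = 0.15/(0.116×0.21×11.4) = 0.5401 K/W
R_cav   = 0.15/(0.0379×0.79×11.4) = 0.4395 K/W
1/R_core = 1/R_stud + 1/R_cav → R_core = 0.2423 K/W
R_outer = 0.012/(1.37×11.4) = 7.683×10^-4 K/W
R_total = 0.2458 K/W
Q = ΔT/R_total = 39/0.2458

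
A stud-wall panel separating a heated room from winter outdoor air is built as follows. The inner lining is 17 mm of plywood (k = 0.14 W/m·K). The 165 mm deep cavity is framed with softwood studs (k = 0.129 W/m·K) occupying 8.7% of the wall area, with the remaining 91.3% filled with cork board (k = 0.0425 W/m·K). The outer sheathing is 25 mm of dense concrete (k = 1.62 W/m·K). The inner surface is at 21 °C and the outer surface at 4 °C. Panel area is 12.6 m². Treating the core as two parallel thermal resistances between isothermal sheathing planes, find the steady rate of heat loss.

Sheathing layers in series; stud and cavity paths in parallel between them.
R_inner = 0.017/(0.14×12.6) = 0.009637 K/W
R_stud  = 0.165/(0.129×0.087×12.6) = 1.167 K/W
R_cav   = 0.165/(0.0425×0.913×12.6) = 0.3375 K/W
1/R_core = 1/R_stud + 1/R_cav → R_core = 0.2618 K/W
R_outer = 0.025/(1.62×12.6) = 0.001225 K/W
R_total = 0.2726 K/W
Q = ΔT/R_total = 17/0.2726

Q ≈ 62.4 W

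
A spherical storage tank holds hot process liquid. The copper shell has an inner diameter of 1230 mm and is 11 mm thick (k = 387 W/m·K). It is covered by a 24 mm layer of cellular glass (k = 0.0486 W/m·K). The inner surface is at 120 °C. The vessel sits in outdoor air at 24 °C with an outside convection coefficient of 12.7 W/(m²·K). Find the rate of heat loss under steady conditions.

Spherical conduction: R = (1/r_in − 1/r_out)/(4πk) per layer; series-sum.
R_copper shell = (1/0.615 − 1/0.626)/(4π×387) = 5.875×10^-6 K/W
R_cellular glass = (1/0.626 − 1/0.65)/(4π×0.0486) = 0.09658 K/W
R_outer film = 1/(h·4πr_o²) = 1/(12.7×4π×0.65²) = 0.01483 K/W
R_total = 0.1114 K/W
Q = ΔT/R_total = 96/0.1114

Q ≈ 862 W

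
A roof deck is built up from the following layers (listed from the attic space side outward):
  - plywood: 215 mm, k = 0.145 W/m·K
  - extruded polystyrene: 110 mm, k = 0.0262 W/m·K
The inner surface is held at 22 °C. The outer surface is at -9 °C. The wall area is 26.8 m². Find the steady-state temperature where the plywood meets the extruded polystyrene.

Series thermal resistances:
R_plywood = L/(kA) = 0.215/(0.145×26.8) = 0.05533 K/W
R_extruded polystyrene = L/(kA) = 0.11/(0.0262×26.8) = 0.1567 K/W
R_total = 0.212 K/W;  Q = ΔT/R_total = 31/0.212 = 146.2 W
T_interface = T_inner − Q·ΣR(inner→interface) = 22 − 146×0.05533

T ≈ 13.9 °C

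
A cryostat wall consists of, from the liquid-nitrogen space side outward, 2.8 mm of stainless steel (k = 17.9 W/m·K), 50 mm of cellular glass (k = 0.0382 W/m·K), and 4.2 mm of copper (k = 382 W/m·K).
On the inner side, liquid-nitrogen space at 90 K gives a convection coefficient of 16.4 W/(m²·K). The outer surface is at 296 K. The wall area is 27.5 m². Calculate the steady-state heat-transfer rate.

Q ≈ 4130 W

Series thermal resistances:
R_inner film = 1/(h_i·A) = 1/(16.4×27.5) = 0.002217 K/W
R_stainless steel = L/(kA) = 0.0028/(17.9×27.5) = 5.688×10^-6 K/W
R_cellular glass = L/(kA) = 0.05/(0.0382×27.5) = 0.0476 K/W
R_copper = L/(kA) = 0.0042/(382×27.5) = 3.998×10^-7 K/W
R_total = 0.04982 K/W
Q = ΔT / R_total = 206 / 0.04982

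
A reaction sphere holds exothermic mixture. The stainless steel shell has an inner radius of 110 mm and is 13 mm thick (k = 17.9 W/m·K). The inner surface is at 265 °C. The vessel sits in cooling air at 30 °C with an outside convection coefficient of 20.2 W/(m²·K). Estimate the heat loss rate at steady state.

Q ≈ 888 W

Radial (spherical) resistances in series:
R_stainless steel shell = (1/0.11 − 1/0.123)/(4π×17.9) = 0.004272 K/W
R_outer film = 1/(h·4πr_o²) = 1/(20.2×4π×0.123²) = 0.2604 K/W
R_total = 0.2647 K/W
Q = ΔT/R_total = 235/0.2647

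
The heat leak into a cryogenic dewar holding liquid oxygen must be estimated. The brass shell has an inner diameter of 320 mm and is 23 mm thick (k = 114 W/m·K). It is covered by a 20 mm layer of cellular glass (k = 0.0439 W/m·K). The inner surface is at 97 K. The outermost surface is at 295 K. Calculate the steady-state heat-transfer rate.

Spherical conduction: R = (1/r_in − 1/r_out)/(4πk) per layer; series-sum.
R_brass shell = (1/0.16 − 1/0.183)/(4π×114) = 5.483×10^-4 K/W
R_cellular glass = (1/0.183 − 1/0.203)/(4π×0.0439) = 0.9759 K/W
R_total = 0.9765 K/W
Q = ΔT/R_total = 198/0.9765

Q ≈ 203 W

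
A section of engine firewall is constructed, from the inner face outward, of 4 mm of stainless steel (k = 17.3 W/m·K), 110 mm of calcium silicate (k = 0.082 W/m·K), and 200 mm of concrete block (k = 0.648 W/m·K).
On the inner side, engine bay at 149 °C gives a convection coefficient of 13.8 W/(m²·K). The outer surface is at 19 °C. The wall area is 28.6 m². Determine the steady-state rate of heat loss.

Q ≈ 2160 W

Thermal resistances in series:
R_inner film = 1/(h_i·A) = 1/(13.8×28.6) = 0.002534 K/W
R_stainless steel = L/(kA) = 0.004/(17.3×28.6) = 8.084×10^-6 K/W
R_calcium silicate = L/(kA) = 0.11/(0.082×28.6) = 0.0469 K/W
R_concrete block = L/(kA) = 0.2/(0.648×28.6) = 0.01079 K/W
R_total = 0.06024 K/W
Q = ΔT / R_total = 130 / 0.06024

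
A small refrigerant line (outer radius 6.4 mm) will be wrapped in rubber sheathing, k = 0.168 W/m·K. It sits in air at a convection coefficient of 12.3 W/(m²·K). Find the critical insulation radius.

r_cr ≈ 13.7 mm

For a cylinder r_cr = k/h = 0.168/12.3
r_cr = 13.7 mm; since the bare radius (6.4 mm) is below r_cr, adding a thin layer of insulation will *increase* heat loss.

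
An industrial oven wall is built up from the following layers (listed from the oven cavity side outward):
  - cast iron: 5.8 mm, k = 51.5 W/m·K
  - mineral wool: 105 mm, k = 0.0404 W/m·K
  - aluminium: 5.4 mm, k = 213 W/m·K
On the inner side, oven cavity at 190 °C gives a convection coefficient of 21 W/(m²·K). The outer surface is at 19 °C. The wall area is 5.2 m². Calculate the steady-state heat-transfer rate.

Q ≈ 336 W

Using the resistance-network approach (series):
R_inner film = 1/(h_i·A) = 1/(21×5.2) = 0.009158 K/W
R_cast iron = L/(kA) = 0.0058/(51.5×5.2) = 2.166×10^-5 K/W
R_mineral wool = L/(kA) = 0.105/(0.0404×5.2) = 0.4998 K/W
R_aluminium = L/(kA) = 0.0054/(213×5.2) = 4.875×10^-6 K/W
R_total = 0.509 K/W
Q = ΔT / R_total = 171 / 0.509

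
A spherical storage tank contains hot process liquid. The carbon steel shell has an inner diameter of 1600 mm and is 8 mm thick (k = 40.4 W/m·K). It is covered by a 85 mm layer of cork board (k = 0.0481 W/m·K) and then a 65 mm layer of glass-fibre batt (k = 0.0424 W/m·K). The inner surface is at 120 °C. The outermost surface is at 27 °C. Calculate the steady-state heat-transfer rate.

Radial (spherical) resistances in series:
R_carbon steel shell = (1/0.8 − 1/0.808)/(4π×40.4) = 2.438×10^-5 K/W
R_cork board = (1/0.808 − 1/0.893)/(4π×0.0481) = 0.1949 K/W
R_glass-fibre batt = (1/0.893 − 1/0.958)/(4π×0.0424) = 0.1426 K/W
R_total = 0.3375 K/W
Q = ΔT/R_total = 93/0.3375

Q ≈ 276 W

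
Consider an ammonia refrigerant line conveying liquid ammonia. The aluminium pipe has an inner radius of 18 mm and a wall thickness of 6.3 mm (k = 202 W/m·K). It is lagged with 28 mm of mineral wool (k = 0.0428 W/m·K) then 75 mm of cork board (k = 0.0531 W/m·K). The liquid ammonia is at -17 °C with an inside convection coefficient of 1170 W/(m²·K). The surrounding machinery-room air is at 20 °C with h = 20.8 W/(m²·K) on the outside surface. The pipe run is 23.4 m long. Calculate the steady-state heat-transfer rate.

Q ≈ 155 W

Per-layer cylindrical resistances, series-summed:
R_inner film = 1/(h_i·2πr₁L) = 1/(1170×2π×0.018×23.4) = 3.23×10^-4 K/W
R_aluminium pipe wall = ln(24.3/18)/(2π×202×23.4) = 1.01×10^-5 K/W
R_mineral wool = ln(52.3/24.3)/(2π×0.0428×23.4) = 0.1218 K/W
R_cork board = ln(127.3/52.3)/(2π×0.0531×23.4) = 0.1139 K/W
R_outer film = 1/(h_o·2πr_oL) = 1/(20.8×2π×0.1273×23.4) = 0.002569 K/W
R_total = 0.2387 K/W
Q = ΔT/R_total = 37/0.2387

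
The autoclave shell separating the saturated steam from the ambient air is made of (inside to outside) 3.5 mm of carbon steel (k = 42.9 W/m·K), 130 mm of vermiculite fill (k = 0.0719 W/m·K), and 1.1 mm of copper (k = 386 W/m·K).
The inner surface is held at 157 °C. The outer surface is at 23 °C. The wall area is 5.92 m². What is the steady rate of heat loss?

Model the wall as resistances in series:
R_carbon steel = L/(kA) = 0.0035/(42.9×5.92) = 1.378×10^-5 K/W
R_vermiculite fill = L/(kA) = 0.13/(0.0719×5.92) = 0.3054 K/W
R_copper = L/(kA) = 0.0011/(386×5.92) = 4.814×10^-7 K/W
R_total = 0.3054 K/W
Q = ΔT / R_total = 134 / 0.3054

Q ≈ 439 W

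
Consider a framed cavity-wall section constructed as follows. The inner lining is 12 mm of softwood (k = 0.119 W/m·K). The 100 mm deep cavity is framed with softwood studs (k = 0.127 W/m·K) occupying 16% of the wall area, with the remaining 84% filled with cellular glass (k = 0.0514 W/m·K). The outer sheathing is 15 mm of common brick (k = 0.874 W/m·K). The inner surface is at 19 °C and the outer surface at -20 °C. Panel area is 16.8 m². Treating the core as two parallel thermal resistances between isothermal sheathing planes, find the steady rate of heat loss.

Sheathing layers in series; stud and cavity paths in parallel between them.
R_inner = 0.012/(0.119×16.8) = 0.006002 K/W
R_stud  = 0.1/(0.127×0.16×16.8) = 0.2929 K/W
R_cav   = 0.1/(0.0514×0.84×16.8) = 0.1379 K/W
1/R_core = 1/R_stud + 1/R_cav → R_core = 0.09374 K/W
R_outer = 0.015/(0.874×16.8) = 0.001022 K/W
R_total = 0.1008 K/W
Q = ΔT/R_total = 39/0.1008

Q ≈ 387 W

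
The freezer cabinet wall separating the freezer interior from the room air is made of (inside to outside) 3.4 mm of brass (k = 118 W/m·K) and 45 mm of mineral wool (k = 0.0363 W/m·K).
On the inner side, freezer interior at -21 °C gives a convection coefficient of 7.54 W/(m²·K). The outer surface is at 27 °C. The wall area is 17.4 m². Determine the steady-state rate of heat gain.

Q ≈ 609 W

Using the resistance-network approach (series):
R_inner film = 1/(h_i·A) = 1/(7.54×17.4) = 0.007622 K/W
R_brass = L/(kA) = 0.0034/(118×17.4) = 1.656×10^-6 K/W
R_mineral wool = L/(kA) = 0.045/(0.0363×17.4) = 0.07125 K/W
R_total = 0.07887 K/W
Q = ΔT / R_total = 48 / 0.07887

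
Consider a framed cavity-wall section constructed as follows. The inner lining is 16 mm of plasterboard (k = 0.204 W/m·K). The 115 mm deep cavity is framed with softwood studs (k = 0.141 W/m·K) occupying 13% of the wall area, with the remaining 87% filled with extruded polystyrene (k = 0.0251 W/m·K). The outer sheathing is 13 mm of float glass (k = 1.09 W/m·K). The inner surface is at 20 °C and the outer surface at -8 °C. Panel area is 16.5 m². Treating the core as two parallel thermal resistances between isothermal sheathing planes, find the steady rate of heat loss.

Q ≈ 156 W

Sheathing layers in series; stud and cavity paths in parallel between them.
R_inner = 0.016/(0.204×16.5) = 0.004753 K/W
R_stud  = 0.115/(0.141×0.13×16.5) = 0.3802 K/W
R_cav   = 0.115/(0.0251×0.87×16.5) = 0.3192 K/W
1/R_core = 1/R_stud + 1/R_cav → R_core = 0.1735 K/W
R_outer = 0.013/(1.09×16.5) = 7.228×10^-4 K/W
R_total = 0.179 K/W
Q = ΔT/R_total = 28/0.179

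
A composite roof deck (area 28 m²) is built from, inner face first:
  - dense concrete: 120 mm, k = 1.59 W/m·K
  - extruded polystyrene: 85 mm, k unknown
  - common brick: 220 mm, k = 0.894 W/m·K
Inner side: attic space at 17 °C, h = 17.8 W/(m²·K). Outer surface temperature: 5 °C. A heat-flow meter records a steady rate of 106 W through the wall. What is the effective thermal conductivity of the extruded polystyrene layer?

k ≈ 0.0304 W/(m·K)

Using the resistance-network approach (series):
R_inner film = 1/(h_i·A) = 1/(17.8×28) = 0.002006 K/W
R_dense concrete = L/(kA) = 0.12/(1.59×28) = 0.002695 K/W
R_common brick = L/(kA) = 0.22/(0.894×28) = 0.008789 K/W
Sum of known resistances R_other = 0.01349 K/W
Total R = ΔT/Q = 12/106 = 0.1132 K/W
R_extruded polystyrene = R_total − R_other = 0.09972 K/W
k = L/(R·A) = 0.085/(0.09972×28)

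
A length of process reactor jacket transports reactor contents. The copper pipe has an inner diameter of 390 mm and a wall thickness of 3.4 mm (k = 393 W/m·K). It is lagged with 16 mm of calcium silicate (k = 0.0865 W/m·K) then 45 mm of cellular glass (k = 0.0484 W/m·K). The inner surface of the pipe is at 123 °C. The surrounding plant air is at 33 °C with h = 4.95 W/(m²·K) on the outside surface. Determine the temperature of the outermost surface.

Treating each annulus and film as a series resistance:
R_copper pipe wall = ln(198.4/195)/(2π×393×1) = 7×10^-6 K/W
R_calcium silicate = ln(214.4/198.4)/(2π×0.0865×1) = 0.1427 K/W
R_cellular glass = ln(259.4/214.4)/(2π×0.0484×1) = 0.6265 K/W
R_outer film = 1/(h_o·2πr_oL) = 1/(4.95×2π×0.2594×1) = 0.1239 K/W
R_total = 0.8932 K/W
Q = ΔT/R_total = 90/0.8932
Q = 101 W/m
T_interface = T_inner − Q·ΣR(inner→interface) = 123 − 101×0.7692

T ≈ 45.5 °C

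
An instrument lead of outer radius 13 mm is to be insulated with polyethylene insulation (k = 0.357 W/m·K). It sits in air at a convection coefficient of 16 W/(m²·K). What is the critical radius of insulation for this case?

r_cr ≈ 22.3 mm

For a cylinder r_cr = k/h = 0.357/16
r_cr = 22.3 mm; since the bare radius (13 mm) is below r_cr, adding a thin layer of insulation will *increase* heat loss.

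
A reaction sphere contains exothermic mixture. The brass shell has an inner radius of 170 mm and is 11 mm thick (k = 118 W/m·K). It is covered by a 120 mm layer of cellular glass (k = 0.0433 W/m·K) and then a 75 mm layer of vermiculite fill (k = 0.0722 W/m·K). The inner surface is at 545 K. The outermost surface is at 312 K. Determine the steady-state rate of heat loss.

Q ≈ 48.8 W

For a spherical shell R = (1/r₁ − 1/r₂)/(4πk); film R = 1/(h·4πr²). In series:
R_brass shell = (1/0.17 − 1/0.181)/(4π×118) = 2.411×10^-4 K/W
R_cellular glass = (1/0.181 − 1/0.301)/(4π×0.0433) = 4.048 K/W
R_vermiculite fill = (1/0.301 − 1/0.376)/(4π×0.0722) = 0.7304 K/W
R_total = 4.779 K/W
Q = ΔT/R_total = 233/4.779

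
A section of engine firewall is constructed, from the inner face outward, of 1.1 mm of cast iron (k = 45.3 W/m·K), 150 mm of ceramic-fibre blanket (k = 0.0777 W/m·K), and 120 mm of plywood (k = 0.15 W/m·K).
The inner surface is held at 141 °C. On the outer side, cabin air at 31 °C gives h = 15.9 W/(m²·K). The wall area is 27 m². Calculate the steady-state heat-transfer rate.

Using the resistance-network approach (series):
R_cast iron = L/(kA) = 0.0011/(45.3×27) = 8.994×10^-7 K/W
R_ceramic-fibre blanket = L/(kA) = 0.15/(0.0777×27) = 0.0715 K/W
R_plywood = L/(kA) = 0.12/(0.15×27) = 0.02963 K/W
R_outer film = 1/(h_o·A) = 1/(15.9×27) = 0.002329 K/W
R_total = 0.1035 K/W
Q = ΔT / R_total = 110 / 0.1035

Q ≈ 1060 W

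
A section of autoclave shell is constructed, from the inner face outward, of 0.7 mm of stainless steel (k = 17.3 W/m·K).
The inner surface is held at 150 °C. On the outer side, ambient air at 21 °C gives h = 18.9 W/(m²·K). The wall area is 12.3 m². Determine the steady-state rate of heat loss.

Q ≈ 30000 W

Using the resistance-network approach (series):
R_stainless steel = L/(kA) = 0.0007/(17.3×12.3) = 3.29×10^-6 K/W
R_outer film = 1/(h_o·A) = 1/(18.9×12.3) = 0.004302 K/W
R_total = 0.004305 K/W
Q = ΔT / R_total = 129 / 0.004305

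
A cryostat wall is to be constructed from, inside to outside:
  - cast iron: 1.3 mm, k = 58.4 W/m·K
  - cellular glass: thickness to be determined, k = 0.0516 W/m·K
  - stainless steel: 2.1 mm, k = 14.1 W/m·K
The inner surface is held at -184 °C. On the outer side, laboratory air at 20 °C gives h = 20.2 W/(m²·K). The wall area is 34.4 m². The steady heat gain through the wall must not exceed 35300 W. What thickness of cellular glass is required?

Series thermal resistances:
R_cast iron = L/(kA) = 0.0013/(58.4×34.4) = 6.471×10^-7 K/W
R_stainless steel = L/(kA) = 0.0021/(14.1×34.4) = 4.33×10^-6 K/W
R_outer film = 1/(h_o·A) = 1/(20.2×34.4) = 0.001439 K/W
Sum of the known resistances R_other = 0.001444 K/W
Required total resistance R_tot = ΔT/Q_allow = 204/35300 = 0.005779 K/W
R_cellular glass = R_tot − R_other = 0.004335 K/W
L = R·k·A = 0.004335×0.0516×34.4

L ≈ 7.69 mm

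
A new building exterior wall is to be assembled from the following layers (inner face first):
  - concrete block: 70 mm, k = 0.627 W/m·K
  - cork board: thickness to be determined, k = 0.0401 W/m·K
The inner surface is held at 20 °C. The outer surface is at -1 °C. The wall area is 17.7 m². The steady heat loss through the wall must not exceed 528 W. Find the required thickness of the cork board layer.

L ≈ 23.8 mm

Using the resistance-network approach (series):
R_concrete block = L/(kA) = 0.07/(0.627×17.7) = 0.006307 K/W
Sum of the known resistances R_other = 0.006307 K/W
Required total resistance R_tot = ΔT/Q_allow = 21/528 = 0.03977 K/W
R_cork board = R_tot − R_other = 0.03347 K/W
L = R·k·A = 0.03347×0.0401×17.7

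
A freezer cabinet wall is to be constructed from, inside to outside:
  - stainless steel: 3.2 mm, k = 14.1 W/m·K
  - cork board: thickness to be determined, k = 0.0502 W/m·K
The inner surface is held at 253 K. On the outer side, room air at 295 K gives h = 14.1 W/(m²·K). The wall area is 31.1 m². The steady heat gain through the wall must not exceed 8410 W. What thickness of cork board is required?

Series thermal resistances:
R_stainless steel = L/(kA) = 0.0032/(14.1×31.1) = 7.297×10^-6 K/W
R_outer film = 1/(h_o·A) = 1/(14.1×31.1) = 0.00228 K/W
Sum of the known resistances R_other = 0.002288 K/W
Required total resistance R_tot = ΔT/Q_allow = 42/8410 = 0.004994 K/W
R_cork board = R_tot − R_other = 0.002706 K/W
L = R·k·A = 0.002706×0.0502×31.1

L ≈ 4.23 mm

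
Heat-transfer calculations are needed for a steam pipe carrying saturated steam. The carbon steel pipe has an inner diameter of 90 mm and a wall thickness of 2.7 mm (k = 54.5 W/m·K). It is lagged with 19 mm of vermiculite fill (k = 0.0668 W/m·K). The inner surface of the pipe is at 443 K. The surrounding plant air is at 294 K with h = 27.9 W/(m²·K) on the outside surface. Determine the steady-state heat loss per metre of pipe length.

q′ ≈ 168 W/m

For a radial system each layer contributes R = ln(r_out/r_in)/(2πkL); films add R = 1/(hA).
R_carbon steel pipe wall = ln(47.7/45)/(2π×54.5×1) = 1.702×10^-4 K/W
R_vermiculite fill = ln(66.7/47.7)/(2π×0.0668×1) = 0.7988 K/W
R_outer film = 1/(h_o·2πr_oL) = 1/(27.9×2π×0.0667×1) = 0.08552 K/W
R_total = 0.8845 K/W
Q = ΔT/R_total = 149/0.8845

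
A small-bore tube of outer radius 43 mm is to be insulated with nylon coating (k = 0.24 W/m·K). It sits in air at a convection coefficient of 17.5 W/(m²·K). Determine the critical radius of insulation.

r_cr ≈ 13.7 mm

For a cylinder r_cr = k/h = 0.24/17.5
r_cr = 13.7 mm; since the bare radius (43 mm) is above r_cr, any added insulation will reduce heat loss.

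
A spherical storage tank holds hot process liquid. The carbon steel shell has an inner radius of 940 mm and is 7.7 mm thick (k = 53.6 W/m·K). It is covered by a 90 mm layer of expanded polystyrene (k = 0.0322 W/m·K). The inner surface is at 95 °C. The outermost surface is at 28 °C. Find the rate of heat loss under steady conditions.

Q ≈ 296 W

Spherical conduction: R = (1/r_in − 1/r_out)/(4πk) per layer; series-sum.
R_carbon steel shell = (1/0.94 − 1/0.9477)/(4π×53.6) = 1.283×10^-5 K/W
R_expanded polystyrene = (1/0.9477 − 1/1.0377)/(4π×0.0322) = 0.2262 K/W
R_total = 0.2262 K/W
Q = ΔT/R_total = 67/0.2262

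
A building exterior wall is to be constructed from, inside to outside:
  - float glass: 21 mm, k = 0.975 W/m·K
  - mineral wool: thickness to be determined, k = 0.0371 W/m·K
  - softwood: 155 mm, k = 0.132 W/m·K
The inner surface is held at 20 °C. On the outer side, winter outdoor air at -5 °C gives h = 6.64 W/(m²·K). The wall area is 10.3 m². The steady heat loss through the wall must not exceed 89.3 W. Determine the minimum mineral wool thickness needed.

Treating each layer as a thermal resistance in series:
R_float glass = L/(kA) = 0.021/(0.975×10.3) = 0.002091 K/W
R_softwood = L/(kA) = 0.155/(0.132×10.3) = 0.114 K/W
R_outer film = 1/(h_o·A) = 1/(6.64×10.3) = 0.01462 K/W
Sum of the known resistances R_other = 0.1307 K/W
Required total resistance R_tot = ΔT/Q_allow = 25/89.3 = 0.28 K/W
R_mineral wool = R_tot − R_other = 0.1492 K/W
L = R·k·A = 0.1492×0.0371×10.3

L ≈ 57 mm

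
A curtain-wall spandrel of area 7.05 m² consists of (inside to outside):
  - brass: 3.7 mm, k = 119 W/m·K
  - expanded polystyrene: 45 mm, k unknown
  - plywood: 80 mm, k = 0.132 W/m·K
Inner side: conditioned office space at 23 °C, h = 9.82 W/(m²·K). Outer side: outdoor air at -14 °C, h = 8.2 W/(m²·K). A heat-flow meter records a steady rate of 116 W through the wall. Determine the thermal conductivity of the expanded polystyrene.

Treating each layer as a thermal resistance in series:
R_inner film = 1/(h_i·A) = 1/(9.82×7.05) = 0.01444 K/W
R_brass = L/(kA) = 0.0037/(119×7.05) = 4.41×10^-6 K/W
R_plywood = L/(kA) = 0.08/(0.132×7.05) = 0.08597 K/W
R_outer film = 1/(h_o·A) = 1/(8.2×7.05) = 0.0173 K/W
Sum of known resistances R_other = 0.1177 K/W
Total R = ΔT/Q = 37/116 = 0.319 K/W
R_expanded polystyrene = R_total − R_other = 0.2013 K/W
k = L/(R·A) = 0.045/(0.2013×7.05)

k ≈ 0.0317 W/(m·K)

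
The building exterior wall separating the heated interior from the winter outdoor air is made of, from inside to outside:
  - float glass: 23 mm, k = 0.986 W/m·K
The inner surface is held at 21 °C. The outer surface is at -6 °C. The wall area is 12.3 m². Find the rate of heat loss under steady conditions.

Q ≈ 14200 W

Thermal resistances in series:
R_float glass = L/(kA) = 0.023/(0.986×12.3) = 0.001896 K/W
R_total = 0.001896 K/W
Q = ΔT / R_total = 27 / 0.001896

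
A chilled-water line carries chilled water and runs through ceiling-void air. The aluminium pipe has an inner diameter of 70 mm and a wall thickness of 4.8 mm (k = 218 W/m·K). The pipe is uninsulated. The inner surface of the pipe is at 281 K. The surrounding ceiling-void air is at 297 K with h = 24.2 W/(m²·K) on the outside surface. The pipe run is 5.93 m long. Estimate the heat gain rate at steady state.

Q ≈ 574 W

For a radial system each layer contributes R = ln(r_out/r_in)/(2πkL); films add R = 1/(hA).
R_aluminium pipe wall = ln(39.8/35)/(2π×218×5.93) = 1.582×10^-5 K/W
R_outer film = 1/(h_o·2πr_oL) = 1/(24.2×2π×0.0398×5.93) = 0.02787 K/W
R_total = 0.02788 K/W
Q = ΔT/R_total = 16/0.02788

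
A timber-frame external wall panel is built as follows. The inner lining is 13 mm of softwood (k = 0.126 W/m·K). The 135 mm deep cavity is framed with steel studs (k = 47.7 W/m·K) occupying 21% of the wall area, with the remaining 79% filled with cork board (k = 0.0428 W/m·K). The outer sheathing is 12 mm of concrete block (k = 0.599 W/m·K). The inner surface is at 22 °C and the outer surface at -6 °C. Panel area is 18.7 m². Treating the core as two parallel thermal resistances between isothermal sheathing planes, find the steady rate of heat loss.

Q ≈ 3830 W

Sheathing layers in series; stud and cavity paths in parallel between them.
R_inner = 0.013/(0.126×18.7) = 0.005517 K/W
R_stud  = 0.135/(47.7×0.21×18.7) = 7.207×10^-4 K/W
R_cav   = 0.135/(0.0428×0.79×18.7) = 0.2135 K/W
1/R_core = 1/R_stud + 1/R_cav → R_core = 7.183×10^-4 K/W
R_outer = 0.012/(0.599×18.7) = 0.001071 K/W
R_total = 0.007307 K/W
Q = ΔT/R_total = 28/0.007307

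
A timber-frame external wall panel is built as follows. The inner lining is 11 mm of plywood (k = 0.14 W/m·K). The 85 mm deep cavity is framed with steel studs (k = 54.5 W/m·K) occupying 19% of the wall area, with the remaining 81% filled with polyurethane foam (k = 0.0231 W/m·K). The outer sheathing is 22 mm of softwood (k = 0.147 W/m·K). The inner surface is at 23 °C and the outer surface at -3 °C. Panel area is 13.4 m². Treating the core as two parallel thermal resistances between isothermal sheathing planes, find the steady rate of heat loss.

Q ≈ 1470 W

Sheathing layers in series; stud and cavity paths in parallel between them.
R_inner = 0.011/(0.14×13.4) = 0.005864 K/W
R_stud  = 0.085/(54.5×0.19×13.4) = 6.126×10^-4 K/W
R_cav   = 0.085/(0.0231×0.81×13.4) = 0.339 K/W
1/R_core = 1/R_stud + 1/R_cav → R_core = 6.115×10^-4 K/W
R_outer = 0.022/(0.147×13.4) = 0.01117 K/W
R_total = 0.01764 K/W
Q = ΔT/R_total = 26/0.01764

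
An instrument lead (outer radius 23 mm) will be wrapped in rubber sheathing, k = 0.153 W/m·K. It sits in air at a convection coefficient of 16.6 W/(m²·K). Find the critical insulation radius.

r_cr ≈ 9.22 mm

For a cylinder r_cr = k/h = 0.153/16.6
r_cr = 9.22 mm; since the bare radius (23 mm) is above r_cr, any added insulation will reduce heat loss.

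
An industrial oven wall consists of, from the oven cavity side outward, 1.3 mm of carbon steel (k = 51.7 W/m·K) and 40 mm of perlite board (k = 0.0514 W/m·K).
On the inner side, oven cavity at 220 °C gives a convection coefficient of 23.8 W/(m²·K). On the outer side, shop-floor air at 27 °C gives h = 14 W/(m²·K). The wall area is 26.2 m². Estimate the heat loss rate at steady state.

Q ≈ 5670 W

Series thermal resistances:
R_inner film = 1/(h_i·A) = 1/(23.8×26.2) = 0.001604 K/W
R_carbon steel = L/(kA) = 0.0013/(51.7×26.2) = 9.597×10^-7 K/W
R_perlite board = L/(kA) = 0.04/(0.0514×26.2) = 0.0297 K/W
R_outer film = 1/(h_o·A) = 1/(14×26.2) = 0.002726 K/W
R_total = 0.03403 K/W
Q = ΔT / R_total = 193 / 0.03403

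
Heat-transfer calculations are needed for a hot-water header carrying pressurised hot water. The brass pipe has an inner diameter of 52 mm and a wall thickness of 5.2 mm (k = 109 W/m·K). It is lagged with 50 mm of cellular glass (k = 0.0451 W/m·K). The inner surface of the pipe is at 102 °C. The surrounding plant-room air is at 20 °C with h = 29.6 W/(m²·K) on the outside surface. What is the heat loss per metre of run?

Per-layer cylindrical resistances, series-summed:
R_brass pipe wall = ln(31.2/26)/(2π×109×1) = 2.662×10^-4 K/W
R_cellular glass = ln(81.2/31.2)/(2π×0.0451×1) = 3.375 K/W
R_outer film = 1/(h_o·2πr_oL) = 1/(29.6×2π×0.0812×1) = 0.06622 K/W
R_total = 3.442 K/W
Q = ΔT/R_total = 82/3.442

q′ ≈ 23.8 W/m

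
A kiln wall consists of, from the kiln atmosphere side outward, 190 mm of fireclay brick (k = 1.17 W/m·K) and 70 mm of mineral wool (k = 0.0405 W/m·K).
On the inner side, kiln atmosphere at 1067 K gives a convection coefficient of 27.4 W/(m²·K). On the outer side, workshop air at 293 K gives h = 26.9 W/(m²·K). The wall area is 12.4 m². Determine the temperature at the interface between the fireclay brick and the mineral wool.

Treating each layer as a thermal resistance in series:
R_inner film = 1/(h_i·A) = 1/(27.4×12.4) = 0.002943 K/W
R_fireclay brick = L/(kA) = 0.19/(1.17×12.4) = 0.0131 K/W
R_mineral wool = L/(kA) = 0.07/(0.0405×12.4) = 0.1394 K/W
R_outer film = 1/(h_o·A) = 1/(26.9×12.4) = 0.002998 K/W
R_total = 0.1584 K/W;  Q = ΔT/R_total = 774/0.1584 = 4886 W
T_interface = T_inner − Q·ΣR(inner→interface) = 1067 − 4890×0.01604

T ≈ 989 K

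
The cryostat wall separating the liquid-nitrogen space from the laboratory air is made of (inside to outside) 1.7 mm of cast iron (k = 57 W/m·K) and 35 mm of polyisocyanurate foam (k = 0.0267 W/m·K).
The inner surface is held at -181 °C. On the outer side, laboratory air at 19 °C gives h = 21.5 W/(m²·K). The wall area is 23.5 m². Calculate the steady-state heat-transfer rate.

Treating each layer as a thermal resistance in series:
R_cast iron = L/(kA) = 0.0017/(57×23.5) = 1.269×10^-6 K/W
R_polyisocyanurate foam = L/(kA) = 0.035/(0.0267×23.5) = 0.05578 K/W
R_outer film = 1/(h_o·A) = 1/(21.5×23.5) = 0.001979 K/W
R_total = 0.05776 K/W
Q = ΔT / R_total = 200 / 0.05776

Q ≈ 3460 W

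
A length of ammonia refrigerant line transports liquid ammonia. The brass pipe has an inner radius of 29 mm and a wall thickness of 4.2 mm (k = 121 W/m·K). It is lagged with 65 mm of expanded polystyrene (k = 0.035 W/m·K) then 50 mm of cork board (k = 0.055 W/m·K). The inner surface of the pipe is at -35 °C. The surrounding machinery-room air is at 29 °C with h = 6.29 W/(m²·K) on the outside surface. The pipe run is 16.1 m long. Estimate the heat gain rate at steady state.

Q ≈ 164 W

For a radial system each layer contributes R = ln(r_out/r_in)/(2πkL); films add R = 1/(hA).
R_brass pipe wall = ln(33.2/29)/(2π×121×16.1) = 1.105×10^-5 K/W
R_expanded polystyrene = ln(98.2/33.2)/(2π×0.035×16.1) = 0.3063 K/W
R_cork board = ln(148.2/98.2)/(2π×0.055×16.1) = 0.07397 K/W
R_outer film = 1/(h_o·2πr_oL) = 1/(6.29×2π×0.1482×16.1) = 0.0106 K/W
R_total = 0.3909 K/W
Q = ΔT/R_total = 64/0.3909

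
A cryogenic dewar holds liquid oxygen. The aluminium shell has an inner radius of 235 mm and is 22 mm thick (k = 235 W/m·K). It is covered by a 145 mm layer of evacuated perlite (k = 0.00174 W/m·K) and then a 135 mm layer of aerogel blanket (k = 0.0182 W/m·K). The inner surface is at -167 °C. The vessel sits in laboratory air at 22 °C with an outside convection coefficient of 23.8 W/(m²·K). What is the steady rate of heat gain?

Each spherical layer contributes R = (1/r_i − 1/r_o)/(4πk):
R_aluminium shell = (1/0.235 − 1/0.257)/(4π×235) = 1.234×10^-4 K/W
R_evacuated perlite = (1/0.257 − 1/0.402)/(4π×0.00174) = 64.19 K/W
R_aerogel blanket = (1/0.402 − 1/0.537)/(4π×0.0182) = 2.734 K/W
R_outer film = 1/(h·4πr_o²) = 1/(23.8×4π×0.537²) = 0.01159 K/W
R_total = 66.93 K/W
Q = ΔT/R_total = 189/66.93

Q ≈ 2.82 W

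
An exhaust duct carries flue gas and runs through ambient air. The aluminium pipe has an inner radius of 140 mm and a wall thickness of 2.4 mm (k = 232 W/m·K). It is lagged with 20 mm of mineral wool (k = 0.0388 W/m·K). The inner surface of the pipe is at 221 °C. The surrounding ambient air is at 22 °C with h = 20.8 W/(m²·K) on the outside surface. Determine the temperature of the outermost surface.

Per-layer cylindrical resistances, series-summed:
R_aluminium pipe wall = ln(142.4/140)/(2π×232×1) = 1.166×10^-5 K/W
R_mineral wool = ln(162.4/142.4)/(2π×0.0388×1) = 0.5391 K/W
R_outer film = 1/(h_o·2πr_oL) = 1/(20.8×2π×0.1624×1) = 0.04712 K/W
R_total = 0.5862 K/W
Q = ΔT/R_total = 199/0.5862
Q = 339 W/m
T_interface = T_inner − Q·ΣR(inner→interface) = 221 − 339×0.5391

T ≈ 38 °C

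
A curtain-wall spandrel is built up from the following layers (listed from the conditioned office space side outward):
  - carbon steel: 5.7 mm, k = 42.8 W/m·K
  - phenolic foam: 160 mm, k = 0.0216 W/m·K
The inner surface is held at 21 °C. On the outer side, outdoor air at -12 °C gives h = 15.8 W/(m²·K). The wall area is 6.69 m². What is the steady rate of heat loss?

Q ≈ 29.6 W

Model the wall as resistances in series:
R_carbon steel = L/(kA) = 0.0057/(42.8×6.69) = 1.991×10^-5 K/W
R_phenolic foam = L/(kA) = 0.16/(0.0216×6.69) = 1.107 K/W
R_outer film = 1/(h_o·A) = 1/(15.8×6.69) = 0.009461 K/W
R_total = 1.117 K/W
Q = ΔT / R_total = 33 / 1.117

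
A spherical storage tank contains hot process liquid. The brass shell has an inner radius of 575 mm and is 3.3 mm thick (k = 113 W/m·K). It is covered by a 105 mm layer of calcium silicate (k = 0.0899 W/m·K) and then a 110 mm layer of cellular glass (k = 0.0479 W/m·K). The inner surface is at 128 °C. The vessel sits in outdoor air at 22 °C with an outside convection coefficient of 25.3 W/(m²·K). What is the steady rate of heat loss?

For a spherical shell R = (1/r₁ − 1/r₂)/(4πk); film R = 1/(h·4πr²). In series:
R_brass shell = (1/0.575 − 1/0.5783)/(4π×113) = 6.989×10^-6 K/W
R_calcium silicate = (1/0.5783 − 1/0.6833)/(4π×0.0899) = 0.2352 K/W
R_cellular glass = (1/0.6833 − 1/0.7933)/(4π×0.0479) = 0.3371 K/W
R_outer film = 1/(h·4πr_o²) = 1/(25.3×4π×0.7933²) = 0.004998 K/W
R_total = 0.5773 K/W
Q = ΔT/R_total = 106/0.5773

Q ≈ 184 W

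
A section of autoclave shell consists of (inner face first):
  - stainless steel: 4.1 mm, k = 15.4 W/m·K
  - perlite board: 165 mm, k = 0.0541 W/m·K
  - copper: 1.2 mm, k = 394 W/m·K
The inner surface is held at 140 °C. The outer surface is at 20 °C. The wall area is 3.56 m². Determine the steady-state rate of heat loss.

Q ≈ 140 W

Treating each layer as a thermal resistance in series:
R_stainless steel = L/(kA) = 0.0041/(15.4×3.56) = 7.478×10^-5 K/W
R_perlite board = L/(kA) = 0.165/(0.0541×3.56) = 0.8567 K/W
R_copper = L/(kA) = 0.0012/(394×3.56) = 8.555×10^-7 K/W
R_total = 0.8568 K/W
Q = ΔT / R_total = 120 / 0.8568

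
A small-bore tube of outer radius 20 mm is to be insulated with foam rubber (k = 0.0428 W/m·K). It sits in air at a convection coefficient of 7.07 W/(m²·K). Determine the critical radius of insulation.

For a cylinder r_cr = k/h = 0.0428/7.07
r_cr = 6.05 mm; since the bare radius (20 mm) is above r_cr, any added insulation will reduce heat loss.

r_cr ≈ 6.05 mm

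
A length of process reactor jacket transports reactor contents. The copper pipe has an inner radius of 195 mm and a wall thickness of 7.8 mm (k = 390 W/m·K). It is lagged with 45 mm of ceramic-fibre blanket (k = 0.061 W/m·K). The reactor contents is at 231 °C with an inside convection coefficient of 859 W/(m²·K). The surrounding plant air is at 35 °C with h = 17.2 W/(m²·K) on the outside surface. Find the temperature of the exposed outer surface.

T ≈ 48 °C

Radial resistances (cylindrical: R_cond = ln(r_o/r_i)/(2πkL), R_conv = 1/(h·2πrL)):
R_inner film = 1/(h_i·2πr₁L) = 1/(859×2π×0.195×1) = 9.502×10^-4 K/W
R_copper pipe wall = ln(202.8/195)/(2π×390×1) = 1.601×10^-5 K/W
R_ceramic-fibre blanket = ln(247.8/202.8)/(2π×0.061×1) = 0.5229 K/W
R_outer film = 1/(h_o·2πr_oL) = 1/(17.2×2π×0.2478×1) = 0.03734 K/W
R_total = 0.5612 K/W
Q = ΔT/R_total = 196/0.5612
Q = 349 W/m
T_interface = T_inner − Q·ΣR(inner→interface) = 231 − 349×0.5238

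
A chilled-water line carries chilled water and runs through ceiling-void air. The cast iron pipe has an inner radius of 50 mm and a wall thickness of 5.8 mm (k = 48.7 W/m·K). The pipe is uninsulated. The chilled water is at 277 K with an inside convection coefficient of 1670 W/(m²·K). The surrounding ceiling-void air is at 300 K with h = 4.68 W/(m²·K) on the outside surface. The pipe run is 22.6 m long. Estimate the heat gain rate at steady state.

Q ≈ 850 W

Cylindrical conduction, so R = ln(r₂/r₁)/(2πkL) per layer, in series:
R_inner film = 1/(h_i·2πr₁L) = 1/(1670×2π×0.05×22.6) = 8.434×10^-5 K/W
R_cast iron pipe wall = ln(55.8/50)/(2π×48.7×22.6) = 1.587×10^-5 K/W
R_outer film = 1/(h_o·2πr_oL) = 1/(4.68×2π×0.0558×22.6) = 0.02697 K/W
R_total = 0.02707 K/W
Q = ΔT/R_total = 23/0.02707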